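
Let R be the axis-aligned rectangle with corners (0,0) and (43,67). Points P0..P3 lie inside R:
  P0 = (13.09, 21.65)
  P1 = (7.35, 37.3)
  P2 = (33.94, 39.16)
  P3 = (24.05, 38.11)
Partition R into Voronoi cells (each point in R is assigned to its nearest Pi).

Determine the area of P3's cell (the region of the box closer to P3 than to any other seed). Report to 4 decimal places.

Area of P3's cell: 518.2509

1. box [0,43]×[0,67]: [(0, 0) (43, 0) (43, 67) (0, 67)]
2. ⊥bis P3·P0 via (18.57,29.88): [(0, 42.245) (43, 13.6131) (43, 67) (0, 67)]  |A|=1680.0513
3. ⊥bis P3·P1 via (15.7,37.705): [(15.9964, 31.5936) (43, 13.6131) (43, 67) (14.2791, 67)]  |A|=1229.2697
4. ⊥bis P3·P2 via (28.995,38.635): [(15.9964, 31.5936) (30.7882, 21.7444) (25.9835, 67) (14.2791, 67)]  |A|=518.2509
5. canonical 4-gon: [(15.9964, 31.5936) (30.7882, 21.7444) (25.9835, 67) (14.2791, 67)]
6. shoelace: 518.2509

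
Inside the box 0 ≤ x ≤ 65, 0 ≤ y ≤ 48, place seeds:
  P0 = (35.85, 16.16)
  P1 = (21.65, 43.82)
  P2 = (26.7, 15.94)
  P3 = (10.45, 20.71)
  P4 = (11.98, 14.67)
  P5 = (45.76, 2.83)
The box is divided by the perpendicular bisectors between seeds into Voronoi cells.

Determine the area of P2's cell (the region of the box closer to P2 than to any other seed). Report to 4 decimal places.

Area of P2's cell: 337.7767

1. box [0,65]×[0,48]: [(0, 0) (65, 0) (65, 48) (0, 48)]
2. ⊥bis P2·P0 via (31.275,16.05): [(0, 0) (31.6609, 0) (30.5068, 48) (0, 48)]  |A|=1492.0249
3. ⊥bis P2·P1 via (24.175,29.88): [(0, 25.5011) (0, 0) (31.6609, 0) (30.9131, 31.1005)]  |A|=886.4943
4. ⊥bis P2·P3 via (18.575,18.325): [(21.8428, 29.4576) (13.1959, 0) (31.6609, 0) (30.9131, 31.1005)]  |A|=413.6265
5. ⊥bis P2·P4 via (19.34,15.305): [(21.8428, 29.4576) (18.9649, 19.6531) (20.6605, 0) (31.6609, 0) (30.9131, 31.1005)]  |A|=340.2755
6. ⊥bis P2·P5 via (36.23,9.385): [(21.8428, 29.4576) (18.9649, 19.6531) (20.6605, 0) (29.7747, 0) (31.5972, 2.6496) (30.9131, 31.1005)]  |A|=337.7767
7. canonical 6-gon: [(21.8428, 29.4576) (18.9649, 19.6531) (20.6605, 0) (29.7747, 0) (31.5972, 2.6496) (30.9131, 31.1005)]
8. shoelace: 337.7767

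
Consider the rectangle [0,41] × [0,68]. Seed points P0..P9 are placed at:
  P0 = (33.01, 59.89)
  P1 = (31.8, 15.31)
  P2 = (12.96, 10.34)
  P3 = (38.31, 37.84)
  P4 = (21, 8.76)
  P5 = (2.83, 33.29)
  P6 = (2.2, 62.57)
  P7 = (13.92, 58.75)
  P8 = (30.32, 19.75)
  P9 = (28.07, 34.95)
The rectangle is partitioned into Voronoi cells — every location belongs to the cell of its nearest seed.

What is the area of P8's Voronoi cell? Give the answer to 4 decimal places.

Area of P8's cell: 208.9626

1. box [0,41]×[0,68]: [(0, 0) (41, 0) (41, 68) (0, 68)]
2. ⊥bis P8·P0 via (31.665,39.82): [(0, 41.942) (0, 0) (41, 0) (41, 39.1944)]  |A|=1663.2973
3. ⊥bis P8·P1 via (31.06,17.53): [(0, 41.942) (0, 7.1767) (41, 20.8433) (41, 39.1944)]  |A|=1088.8873
4. ⊥bis P8·P2 via (21.64,15.045): [(7.3266, 41.451) (21.9407, 14.4902) (41, 20.8433) (41, 39.1944)]  |A|=612.3212
5. ⊥bis P8·P3 via (34.315,28.795): [(7.851, 40.4836) (21.9407, 14.4902) (41, 20.8433) (41, 25.8424)]  |A|=375.3213
6. ⊥bis P8·P4 via (25.66,14.255): [(7.851, 40.4836) (19.0125, 19.8924) (24.4115, 15.3138) (41, 20.8433) (41, 25.8424)]  |A|=367.4418
7. ⊥bis P8·P5 via (16.575,26.52): [(20.665, 34.8239) (16.0251, 25.4036) (19.0125, 19.8924) (24.4115, 15.3138) (41, 20.8433) (41, 25.8424)]  |A|=293.955
8. ⊥bis P8·P6 via (16.26,41.16): [(20.665, 34.8239) (16.0251, 25.4036) (19.0125, 19.8924) (24.4115, 15.3138) (41, 20.8433) (41, 25.8424)]  |A|=293.955
9. ⊥bis P8·P7 via (22.12,39.25): [(20.665, 34.8239) (16.0251, 25.4036) (19.0125, 19.8924) (24.4115, 15.3138) (41, 20.8433) (41, 25.8424)]  |A|=293.955
10. ⊥bis P8·P9 via (29.195,27.35): [(35.4802, 28.2804) (16.0267, 25.4007) (19.0125, 19.8924) (24.4115, 15.3138) (41, 20.8433) (41, 25.8424)]  |A|=208.9626
11. canonical 6-gon: [(35.4802, 28.2804) (16.0267, 25.4007) (19.0125, 19.8924) (24.4115, 15.3138) (41, 20.8433) (41, 25.8424)]
12. shoelace: 208.9626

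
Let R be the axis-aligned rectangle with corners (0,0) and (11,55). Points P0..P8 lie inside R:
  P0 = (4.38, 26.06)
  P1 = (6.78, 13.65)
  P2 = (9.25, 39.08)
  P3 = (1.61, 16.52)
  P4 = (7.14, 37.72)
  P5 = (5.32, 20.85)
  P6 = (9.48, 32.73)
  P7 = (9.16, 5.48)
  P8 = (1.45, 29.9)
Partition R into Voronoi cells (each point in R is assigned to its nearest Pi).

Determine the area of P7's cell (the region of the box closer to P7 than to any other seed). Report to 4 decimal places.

1. box [0,11]×[0,55]: [(0, 0) (11, 0) (11, 55) (0, 55)]
2. ⊥bis P7·P0 via (6.77,15.77): [(0, 14.1976) (0, 0) (11, 0) (11, 16.7525)]  |A|=170.2253
3. ⊥bis P7·P1 via (7.97,9.565): [(0, 7.2433) (0, 0) (11, 0) (11, 10.4477)]  |A|=97.3001
4. ⊥bis P7·P2 via (9.205,22.28): [(0, 7.2433) (0, 0) (11, 0) (11, 10.4477)]  |A|=97.3001
5. ⊥bis P7·P3 via (5.385,11): [(0, 7.2433) (0, 0) (11, 0) (11, 10.4477)]  |A|=97.3001
6. ⊥bis P7·P4 via (8.15,21.6): [(0, 7.2433) (0, 0) (11, 0) (11, 10.4477)]  |A|=97.3001
7. ⊥bis P7·P5 via (7.24,13.165): [(0, 7.2433) (0, 0) (11, 0) (11, 10.4477)]  |A|=97.3001
8. ⊥bis P7·P6 via (9.32,19.105): [(0, 7.2433) (0, 0) (11, 0) (11, 10.4477)]  |A|=97.3001
9. ⊥bis P7·P8 via (5.305,17.69): [(0, 7.2433) (0, 0) (11, 0) (11, 10.4477)]  |A|=97.3001
10. canonical 4-gon: [(0, 7.2433) (0, 0) (11, 0) (11, 10.4477)]
11. shoelace: 97.3001

Area of P7's cell: 97.3001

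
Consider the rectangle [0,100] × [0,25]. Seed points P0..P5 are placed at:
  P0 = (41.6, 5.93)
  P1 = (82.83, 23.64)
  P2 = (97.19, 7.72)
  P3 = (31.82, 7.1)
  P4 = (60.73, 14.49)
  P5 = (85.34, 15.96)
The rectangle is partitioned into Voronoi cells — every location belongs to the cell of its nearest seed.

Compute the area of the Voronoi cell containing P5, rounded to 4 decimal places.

Area of P5's cell: 341.4224

1. box [0,100]×[0,25]: [(0, 0) (100, 0) (100, 25) (0, 25)]
2. ⊥bis P5·P0 via (63.47,10.945): [(65.9798, 0) (100, 0) (100, 25) (60.2471, 25)]  |A|=922.1644
3. ⊥bis P5·P1 via (84.085,19.8): [(63.0183, 12.9149) (65.9798, 0) (100, 0) (100, 25) (99.9958, 25)]  |A|=681.9811
4. ⊥bis P5·P2 via (91.265,11.84): [(63.0183, 12.9149) (65.9798, 0) (83.032, 0) (100, 24.4019) (100, 25) (99.9958, 25)]  |A|=474.9552
5. ⊥bis P5·P3 via (58.58,11.53): [(63.0183, 12.9149) (65.9798, 0) (83.032, 0) (100, 24.4019) (100, 25) (99.9958, 25)]  |A|=474.9552
6. ⊥bis P5·P4 via (73.035,15.225): [(72.9785, 16.1702) (73.9444, 0) (83.032, 0) (100, 24.4019) (100, 25) (99.9958, 25)]  |A|=341.4224
7. canonical 6-gon: [(72.9785, 16.1702) (73.9444, 0) (83.032, 0) (100, 24.4019) (100, 25) (99.9958, 25)]
8. shoelace: 341.4224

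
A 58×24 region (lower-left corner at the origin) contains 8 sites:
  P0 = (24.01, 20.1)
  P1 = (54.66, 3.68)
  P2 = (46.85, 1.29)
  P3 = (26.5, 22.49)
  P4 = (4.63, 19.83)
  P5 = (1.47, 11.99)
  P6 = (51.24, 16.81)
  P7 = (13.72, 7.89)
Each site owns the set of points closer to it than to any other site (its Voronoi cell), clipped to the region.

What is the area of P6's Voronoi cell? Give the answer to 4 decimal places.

Area of P6's cell: 263.5407

1. box [0,58]×[0,24]: [(0, 0) (58, 0) (58, 24) (0, 24)]
2. ⊥bis P6·P0 via (37.625,18.455): [(35.3952, 0) (58, 0) (58, 24) (38.295, 24)]  |A|=507.7178
3. ⊥bis P6·P1 via (52.95,10.245): [(36.1029, 5.8568) (58, 11.5604) (58, 24) (38.295, 24)]  |A|=314.9524
4. ⊥bis P6·P2 via (49.045,9.05): [(36.9036, 12.4843) (48.7177, 9.1426) (58, 11.5604) (58, 24) (38.295, 24)]  |A|=274.4654
5. ⊥bis P6·P3 via (38.87,19.65): [(37.2053, 12.399) (48.7177, 9.1426) (58, 11.5604) (58, 24) (39.8687, 24)]  |A|=263.5407
6. ⊥bis P6·P4 via (27.935,18.32): [(37.2053, 12.399) (48.7177, 9.1426) (58, 11.5604) (58, 24) (39.8687, 24)]  |A|=263.5407
7. ⊥bis P6·P5 via (26.355,14.4): [(37.2053, 12.399) (48.7177, 9.1426) (58, 11.5604) (58, 24) (39.8687, 24)]  |A|=263.5407
8. ⊥bis P6·P7 via (32.48,12.35): [(37.2053, 12.399) (48.7177, 9.1426) (58, 11.5604) (58, 24) (39.8687, 24)]  |A|=263.5407
9. canonical 5-gon: [(37.2053, 12.399) (48.7177, 9.1426) (58, 11.5604) (58, 24) (39.8687, 24)]
10. shoelace: 263.5407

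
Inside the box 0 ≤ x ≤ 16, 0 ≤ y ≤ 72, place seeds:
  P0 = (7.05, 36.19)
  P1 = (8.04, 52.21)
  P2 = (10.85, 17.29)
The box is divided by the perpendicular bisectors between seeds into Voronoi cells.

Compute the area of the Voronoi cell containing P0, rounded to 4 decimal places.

Area of P0's cell: 281.9662

1. box [0,16]×[0,72]: [(0, 0) (16, 0) (16, 72) (0, 72)]
2. ⊥bis P0·P1 via (7.545,44.2): [(0, 44.6663) (0, 0) (16, 0) (16, 43.6775)]  |A|=706.7501
3. ⊥bis P0·P2 via (8.95,26.74): [(0, 44.6663) (0, 24.9405) (16, 28.1575) (16, 43.6775)]  |A|=281.9662
4. canonical 4-gon: [(0, 44.6663) (0, 24.9405) (16, 28.1575) (16, 43.6775)]
5. shoelace: 281.9662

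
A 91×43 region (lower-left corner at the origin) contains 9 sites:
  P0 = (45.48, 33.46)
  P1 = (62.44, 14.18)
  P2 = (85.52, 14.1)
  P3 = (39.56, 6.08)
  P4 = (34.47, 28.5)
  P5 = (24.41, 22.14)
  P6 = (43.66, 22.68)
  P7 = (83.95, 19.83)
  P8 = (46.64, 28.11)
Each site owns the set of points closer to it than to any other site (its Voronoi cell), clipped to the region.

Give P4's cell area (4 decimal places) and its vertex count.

Area of P4's cell: 288.5941 (5 vertices)

1. box [0,91]×[0,43]: [(0, 0) (91, 0) (91, 43) (0, 43)]
2. ⊥bis P4·P0 via (39.975,30.98): [(0, 0) (53.9315, 0) (34.56, 43) (0, 43)]  |A|=1902.5666
3. ⊥bis P4·P1 via (48.455,21.34): [(0, 0) (37.5294, 0) (46.2543, 17.0415) (34.56, 43) (0, 43)]  |A|=1762.8085
4. ⊥bis P4·P2 via (59.995,21.3): [(0, 0) (37.5294, 0) (46.2543, 17.0415) (34.56, 43) (0, 43)]  |A|=1762.8085
5. ⊥bis P4·P3 via (37.015,17.29): [(0, 8.8865) (45.2954, 19.1699) (34.56, 43) (0, 43)]  |A|=1184.3769
6. ⊥bis P4·P5 via (29.44,25.32): [(34.8302, 16.794) (45.2954, 19.1699) (34.56, 43) (18.2626, 43)]  |A|=350.9922
7. ⊥bis P4·P6 via (39.065,25.59): [(34.1629, 17.8494) (41.0156, 28.6701) (34.56, 43) (18.2626, 43)]  |A|=288.9705
8. ⊥bis P4·P7 via (59.21,24.165): [(34.1629, 17.8494) (41.0156, 28.6701) (34.56, 43) (18.2626, 43)]  |A|=288.9705
9. ⊥bis P4·P8 via (40.555,28.305): [(34.1629, 17.8494) (40.5428, 27.9235) (40.5965, 29.6004) (34.56, 43) (18.2626, 43)]  |A|=288.5941
10. canonical 5-gon: [(34.1629, 17.8494) (40.5428, 27.9235) (40.5965, 29.6004) (34.56, 43) (18.2626, 43)]
11. shoelace: 288.5941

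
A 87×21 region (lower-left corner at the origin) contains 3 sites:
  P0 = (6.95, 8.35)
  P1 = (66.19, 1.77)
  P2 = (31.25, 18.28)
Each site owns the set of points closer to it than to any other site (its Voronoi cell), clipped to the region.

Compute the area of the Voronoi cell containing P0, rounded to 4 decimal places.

1. box [0,87]×[0,21]: [(0, 0) (87, 0) (87, 21) (0, 21)]
2. ⊥bis P0·P1 via (36.57,5.06): [(0, 0) (36.008, 0) (38.3405, 21) (0, 21)]  |A|=780.659
3. ⊥bis P0·P2 via (19.1,13.315): [(0, 0) (24.5411, 0) (15.9596, 21) (0, 21)]  |A|=425.2569
4. canonical 4-gon: [(0, 0) (24.5411, 0) (15.9596, 21) (0, 21)]
5. shoelace: 425.2569

Area of P0's cell: 425.2569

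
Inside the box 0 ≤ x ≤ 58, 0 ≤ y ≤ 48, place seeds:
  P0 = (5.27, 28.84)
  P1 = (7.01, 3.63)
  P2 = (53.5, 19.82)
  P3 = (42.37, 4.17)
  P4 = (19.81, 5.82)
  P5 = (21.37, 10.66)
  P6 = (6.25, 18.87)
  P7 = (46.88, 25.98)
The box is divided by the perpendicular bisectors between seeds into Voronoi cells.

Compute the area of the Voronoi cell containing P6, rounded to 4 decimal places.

1. box [0,58]×[0,48]: [(0, 0) (58, 0) (58, 48) (0, 48)]
2. ⊥bis P6·P0 via (5.76,23.855): [(0, 23.2888) (0, 0) (58, 0) (58, 28.9899)]  |A|=1516.0836
3. ⊥bis P6·P1 via (6.63,11.25): [(0, 23.2888) (0, 10.9194) (58, 13.8118) (58, 28.9899)]  |A|=798.8809
4. ⊥bis P6·P2 via (29.875,19.345): [(29.7369, 26.2118) (0, 23.2888) (0, 10.9194) (30.0143, 12.4161)]  |A|=391.156
5. ⊥bis P6·P3 via (24.31,11.52): [(29.7629, 24.9186) (29.7369, 26.2118) (0, 23.2888) (0, 10.9194) (24.5641, 12.1444)]  |A|=357.0512
6. ⊥bis P6·P4 via (13.03,12.345): [(26.024, 25.8469) (0, 23.2888) (0, 10.9194) (12.2457, 11.53)]  |A|=244.4041
7. ⊥bis P6·P5 via (13.81,14.765): [(19.4779, 25.2034) (0, 23.2888) (0, 10.9194) (12.0481, 11.5202)]  |A|=200.6621
8. ⊥bis P6·P7 via (26.565,22.425): [(19.4779, 25.2034) (0, 23.2888) (0, 10.9194) (12.0481, 11.5202)]  |A|=200.6621
9. canonical 4-gon: [(19.4779, 25.2034) (0, 23.2888) (0, 10.9194) (12.0481, 11.5202)]
10. shoelace: 200.6621

Area of P6's cell: 200.6621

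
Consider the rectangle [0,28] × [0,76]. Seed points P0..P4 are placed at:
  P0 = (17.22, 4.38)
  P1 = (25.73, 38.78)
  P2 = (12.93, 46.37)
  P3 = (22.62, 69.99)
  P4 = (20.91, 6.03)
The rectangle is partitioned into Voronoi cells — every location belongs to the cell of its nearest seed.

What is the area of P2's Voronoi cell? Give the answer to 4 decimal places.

1. box [0,28]×[0,76]: [(0, 0) (28, 0) (28, 76) (0, 76)]
2. ⊥bis P2·P0 via (15.075,25.375): [(0, 23.8348) (28, 26.6955) (28, 76) (0, 76)]  |A|=1420.5752
3. ⊥bis P2·P1 via (19.33,42.575): [(0, 23.8348) (8.7476, 24.7285) (28, 57.1963) (28, 76) (0, 76)]  |A|=1126.9683
4. ⊥bis P2·P3 via (17.775,58.18): [(0, 65.4721) (0, 23.8348) (8.7476, 24.7285) (26.4685, 54.6135)]  |A|=673.8302
5. ⊥bis P2·P4 via (16.92,26.2): [(0, 65.4721) (0, 23.8348) (8.7476, 24.7285) (26.4685, 54.6135)]  |A|=673.8302
6. canonical 4-gon: [(0, 65.4721) (0, 23.8348) (8.7476, 24.7285) (26.4685, 54.6135)]
7. shoelace: 673.8302

Area of P2's cell: 673.8302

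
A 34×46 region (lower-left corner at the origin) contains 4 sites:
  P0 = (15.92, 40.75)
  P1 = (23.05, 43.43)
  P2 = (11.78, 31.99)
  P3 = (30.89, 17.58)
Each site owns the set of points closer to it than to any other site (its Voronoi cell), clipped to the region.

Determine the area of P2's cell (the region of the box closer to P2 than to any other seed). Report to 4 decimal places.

1. box [0,34]×[0,46]: [(0, 0) (34, 0) (34, 46) (0, 46)]
2. ⊥bis P2·P0 via (13.85,36.37): [(0, 42.9155) (0, 0) (34, 0) (34, 26.8471)]  |A|=1185.9642
3. ⊥bis P2·P1 via (17.415,37.71): [(23.3167, 31.896) (0, 42.9155) (0, 0) (34, 0) (34, 21.3715)]  |A|=1156.7154
4. ⊥bis P2·P3 via (21.335,24.785): [(25.2563, 29.9852) (23.3167, 31.896) (0, 42.9155) (0, 0) (2.6457, 0)]  |A|=593.1997
5. canonical 5-gon: [(25.2563, 29.9852) (23.3167, 31.896) (0, 42.9155) (0, 0) (2.6457, 0)]
6. shoelace: 593.1997

Area of P2's cell: 593.1997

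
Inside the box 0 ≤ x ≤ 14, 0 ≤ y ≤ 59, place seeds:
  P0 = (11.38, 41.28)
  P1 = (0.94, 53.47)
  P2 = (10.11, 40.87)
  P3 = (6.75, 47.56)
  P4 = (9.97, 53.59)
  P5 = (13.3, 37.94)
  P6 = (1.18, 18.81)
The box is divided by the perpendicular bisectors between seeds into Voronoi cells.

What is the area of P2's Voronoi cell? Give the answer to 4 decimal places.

Area of P2's cell: 97.5791

1. box [0,14]×[0,59]: [(0, 0) (14, 0) (14, 59) (0, 59)]
2. ⊥bis P2·P0 via (10.745,41.075): [(0, 0) (14, 0) (14, 30.9924) (4.9582, 59) (0, 59)]  |A|=699.3805
3. ⊥bis P2·P1 via (5.525,47.17): [(0, 43.149) (0, 0) (14, 0) (14, 30.9924) (8.1586, 49.0866)]  |A|=610.1438
4. ⊥bis P2·P3 via (8.43,44.215): [(0, 39.9811) (0, 0) (14, 0) (14, 30.9924) (9.5497, 44.7774)]  |A|=573.3084
5. ⊥bis P2·P4 via (10.04,47.23): [(0, 39.9811) (0, 0) (14, 0) (14, 30.9924) (9.5497, 44.7774)]  |A|=573.3084
6. ⊥bis P2·P5 via (11.705,39.405): [(0, 39.9811) (0, 26.6613) (11.3936, 39.066) (9.5497, 44.7774)]  |A|=107.5731
7. ⊥bis P2·P6 via (5.645,29.84): [(0, 39.9811) (0, 32.1251) (3.6583, 30.6442) (11.3936, 39.066) (9.5497, 44.7774)]  |A|=97.5791
8. canonical 5-gon: [(0, 39.9811) (0, 32.1251) (3.6583, 30.6442) (11.3936, 39.066) (9.5497, 44.7774)]
9. shoelace: 97.5791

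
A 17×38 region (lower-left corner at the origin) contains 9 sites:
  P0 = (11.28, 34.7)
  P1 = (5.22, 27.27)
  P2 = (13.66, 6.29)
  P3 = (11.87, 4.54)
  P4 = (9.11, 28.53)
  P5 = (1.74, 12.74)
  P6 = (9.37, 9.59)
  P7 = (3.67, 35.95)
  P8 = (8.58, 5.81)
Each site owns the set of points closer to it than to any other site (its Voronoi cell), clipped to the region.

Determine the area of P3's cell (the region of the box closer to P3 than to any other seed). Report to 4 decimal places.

Area of P3's cell: 34.8679

1. box [0,17]×[0,38]: [(0, 0) (17, 0) (17, 38) (0, 38)]
2. ⊥bis P3·P0 via (11.575,19.62): [(0, 19.3936) (0, 0) (17, 0) (17, 19.7261)]  |A|=332.5174
3. ⊥bis P3·P1 via (8.545,15.905): [(0, 13.405) (0, 0) (17, 0) (17, 18.3786)]  |A|=270.1612
4. ⊥bis P3·P2 via (12.765,5.415): [(3.8518, 14.5319) (0, 13.405) (0, 0) (17, 0) (17, 1.0832)]  |A|=156.4592
5. ⊥bis P3·P4 via (10.49,16.535): [(3.8518, 14.5319) (0, 13.405) (0, 0) (17, 0) (17, 1.0832)]  |A|=156.4592
6. ⊥bis P3·P5 via (6.805,8.64): [(8.0765, 10.2107) (0, 0.2333) (0, 0) (17, 0) (17, 1.0832)]  |A|=92.5663
7. ⊥bis P3·P6 via (10.62,7.065): [(10.9784, 7.2424) (2.1264, 2.8603) (0, 0.2333) (0, 0) (17, 0) (17, 1.0832)]  |A|=73.0703
8. ⊥bis P3·P7 via (7.77,20.245): [(10.9784, 7.2424) (2.1264, 2.8603) (0, 0.2333) (0, 0) (17, 0) (17, 1.0832)]  |A|=73.0703
9. ⊥bis P3·P8 via (10.225,5.175): [(11.0104, 7.2097) (8.2274, 0) (17, 0) (17, 1.0832)]  |A|=34.8679
10. canonical 4-gon: [(11.0104, 7.2097) (8.2274, 0) (17, 0) (17, 1.0832)]
11. shoelace: 34.8679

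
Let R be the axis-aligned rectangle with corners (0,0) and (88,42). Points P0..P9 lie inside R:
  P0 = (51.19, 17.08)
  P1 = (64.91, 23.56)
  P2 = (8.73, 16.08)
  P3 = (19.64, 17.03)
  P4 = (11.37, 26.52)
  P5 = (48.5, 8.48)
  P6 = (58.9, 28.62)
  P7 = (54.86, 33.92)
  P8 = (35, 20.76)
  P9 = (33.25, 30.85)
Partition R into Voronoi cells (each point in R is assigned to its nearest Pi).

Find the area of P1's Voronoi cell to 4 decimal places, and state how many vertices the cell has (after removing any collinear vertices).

1. box [0,88]×[0,42]: [(0, 0) (88, 0) (88, 42) (0, 42)]
2. ⊥bis P1·P0 via (58.05,20.32): [(67.6472, 0) (88, 0) (88, 42) (47.8105, 42)]  |A|=1271.389
3. ⊥bis P1·P2 via (36.82,19.82): [(67.6472, 0) (88, 0) (88, 42) (47.8105, 42)]  |A|=1271.389
4. ⊥bis P1·P3 via (42.275,20.295): [(67.6472, 0) (88, 0) (88, 42) (47.8105, 42)]  |A|=1271.389
5. ⊥bis P1·P4 via (38.14,25.04): [(67.6472, 0) (88, 0) (88, 42) (47.8105, 42)]  |A|=1271.389
6. ⊥bis P1·P5 via (56.705,16.02): [(63.6507, 8.4617) (71.4266, 0) (88, 0) (88, 42) (47.8105, 42)]  |A|=1255.3989
7. ⊥bis P1·P6 via (61.905,26.09): [(57.6896, 21.0831) (63.6507, 8.4617) (71.4266, 0) (88, 0) (88, 42) (75.3001, 42)]  |A|=967.9003
8. ⊥bis P1·P7 via (59.885,28.74): [(57.6896, 21.0831) (63.6507, 8.4617) (71.4266, 0) (88, 0) (88, 42) (75.3001, 42)]  |A|=967.9003
9. ⊥bis P1·P8 via (49.955,22.16): [(57.6896, 21.0831) (63.6507, 8.4617) (71.4266, 0) (88, 0) (88, 42) (75.3001, 42)]  |A|=967.9003
10. ⊥bis P1·P9 via (49.08,27.205): [(57.6896, 21.0831) (63.6507, 8.4617) (71.4266, 0) (88, 0) (88, 42) (75.3001, 42)]  |A|=967.9003
11. canonical 6-gon: [(57.6896, 21.0831) (63.6507, 8.4617) (71.4266, 0) (88, 0) (88, 42) (75.3001, 42)]
12. shoelace: 967.9003

Area of P1's cell: 967.9003 (6 vertices)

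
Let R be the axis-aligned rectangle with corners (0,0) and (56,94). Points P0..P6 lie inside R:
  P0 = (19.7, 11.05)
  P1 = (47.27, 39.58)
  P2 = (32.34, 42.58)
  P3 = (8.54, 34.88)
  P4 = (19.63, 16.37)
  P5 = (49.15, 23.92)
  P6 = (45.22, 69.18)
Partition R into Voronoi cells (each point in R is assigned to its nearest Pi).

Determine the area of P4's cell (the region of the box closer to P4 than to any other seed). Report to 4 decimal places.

Area of P4's cell: 405.0698

1. box [0,56]×[0,94]: [(0, 0) (56, 0) (56, 94) (0, 94)]
2. ⊥bis P4·P0 via (19.665,13.71): [(0, 13.4513) (56, 14.1881) (56, 94) (0, 94)]  |A|=4490.0984
3. ⊥bis P4·P1 via (33.45,27.975): [(0, 67.8095) (0, 13.4513) (45.1471, 14.0453)]  |A|=1227.0586
4. ⊥bis P4·P2 via (25.985,29.475): [(36.4531, 24.3987) (0, 42.0759) (0, 13.4513) (45.1471, 14.0453)]  |A|=758.0243
5. ⊥bis P4·P3 via (14.085,25.625): [(36.4531, 24.3987) (22.9596, 30.9421) (0, 17.1862) (0, 13.4513) (45.1471, 14.0453)]  |A|=472.2952
6. ⊥bis P4·P5 via (34.39,20.145): [(32.8559, 26.1431) (22.9596, 30.9421) (0, 17.1862) (0, 13.4513) (35.9809, 13.9247)]  |A|=405.0698
7. ⊥bis P4·P6 via (32.425,42.775): [(32.8559, 26.1431) (22.9596, 30.9421) (0, 17.1862) (0, 13.4513) (35.9809, 13.9247)]  |A|=405.0698
8. canonical 5-gon: [(32.8559, 26.1431) (22.9596, 30.9421) (0, 17.1862) (0, 13.4513) (35.9809, 13.9247)]
9. shoelace: 405.0698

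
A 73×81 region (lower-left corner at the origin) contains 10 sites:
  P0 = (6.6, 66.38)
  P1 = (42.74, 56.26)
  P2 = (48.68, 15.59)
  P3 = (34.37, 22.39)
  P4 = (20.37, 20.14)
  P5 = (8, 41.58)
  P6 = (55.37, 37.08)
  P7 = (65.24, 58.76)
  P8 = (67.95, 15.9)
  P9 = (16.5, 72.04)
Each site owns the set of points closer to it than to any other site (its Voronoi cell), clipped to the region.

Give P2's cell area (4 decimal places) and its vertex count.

1. box [0,73]×[0,81]: [(0, 0) (73, 0) (73, 81) (0, 81)]
2. ⊥bis P2·P0 via (27.64,40.985): [(0, 18.085) (0, 0) (73, 0) (73, 78.5662)]  |A|=3527.7684
3. ⊥bis P2·P1 via (45.71,35.925): [(16.3584, 31.6381) (0, 18.085) (0, 0) (73, 0) (73, 39.9108)]  |A|=2433.017
4. ⊥bis P2·P3 via (41.525,18.99): [(49.8604, 36.5312) (32.5011, 0) (73, 0) (73, 39.9108)]  |A|=1201.4957
5. ⊥bis P2·P4 via (34.525,17.865): [(49.8604, 36.5312) (32.5011, 0) (73, 0) (73, 39.9108)]  |A|=1201.4957
6. ⊥bis P2·P5 via (28.34,28.585): [(49.8604, 36.5312) (32.5011, 0) (73, 0) (73, 39.9108)]  |A|=1201.4957
7. ⊥bis P2·P6 via (52.025,26.335): [(45.9186, 28.236) (32.5011, 0) (73, 0) (73, 19.8053)]  |A|=839.9406
8. ⊥bis P2·P7 via (56.96,37.175): [(45.9186, 28.236) (32.5011, 0) (73, 0) (73, 19.8053)]  |A|=839.9406
9. ⊥bis P2·P8 via (58.315,15.745): [(58.1754, 24.4203) (45.9186, 28.236) (32.5011, 0) (58.5683, 0)]  |A|=516.9245
10. ⊥bis P2·P9 via (32.59,43.815): [(58.1754, 24.4203) (45.9186, 28.236) (32.5011, 0) (58.5683, 0)]  |A|=516.9245
11. canonical 4-gon: [(58.1754, 24.4203) (45.9186, 28.236) (32.5011, 0) (58.5683, 0)]
12. shoelace: 516.9245

Area of P2's cell: 516.9245 (4 vertices)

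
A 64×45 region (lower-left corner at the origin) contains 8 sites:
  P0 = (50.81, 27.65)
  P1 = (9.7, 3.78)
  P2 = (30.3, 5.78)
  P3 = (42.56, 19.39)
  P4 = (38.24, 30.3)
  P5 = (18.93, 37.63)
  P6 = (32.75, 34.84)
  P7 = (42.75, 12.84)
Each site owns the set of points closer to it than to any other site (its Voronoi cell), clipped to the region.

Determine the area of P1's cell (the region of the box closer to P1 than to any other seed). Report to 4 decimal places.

1. box [0,64]×[0,45]: [(0, 0) (64, 0) (64, 45) (0, 45)]
2. ⊥bis P1·P0 via (30.255,15.715): [(0, 0) (39.3797, 0) (13.251, 45) (0, 45)]  |A|=1184.1919
3. ⊥bis P1·P2 via (20,4.78): [(0, 0) (20.4641, 0) (16.6662, 39.1183) (13.251, 45) (0, 45)]  |A|=814.2184
4. ⊥bis P1·P3 via (26.13,11.585): [(0, 0) (20.4641, 0) (17.595, 29.5517) (10.2563, 45) (0, 45)]  |A|=777.4829
5. ⊥bis P1·P4 via (23.97,17.04): [(0, 42.8358) (0, 0) (20.4641, 0) (18.2076, 23.2413)]  |A|=627.7748
6. ⊥bis P1·P5 via (14.315,20.705): [(0, 24.6083) (0, 0) (20.4641, 0) (18.5664, 19.5457)]  |A|=428.4372
7. ⊥bis P1·P6 via (21.225,19.31): [(0, 24.6083) (0, 0) (20.4641, 0) (18.5664, 19.5457)]  |A|=428.4372
8. ⊥bis P1·P7 via (26.225,8.31): [(0, 24.6083) (0, 0) (20.4641, 0) (18.5664, 19.5457)]  |A|=428.4372
9. canonical 4-gon: [(0, 24.6083) (0, 0) (20.4641, 0) (18.5664, 19.5457)]
10. shoelace: 428.4372

Area of P1's cell: 428.4372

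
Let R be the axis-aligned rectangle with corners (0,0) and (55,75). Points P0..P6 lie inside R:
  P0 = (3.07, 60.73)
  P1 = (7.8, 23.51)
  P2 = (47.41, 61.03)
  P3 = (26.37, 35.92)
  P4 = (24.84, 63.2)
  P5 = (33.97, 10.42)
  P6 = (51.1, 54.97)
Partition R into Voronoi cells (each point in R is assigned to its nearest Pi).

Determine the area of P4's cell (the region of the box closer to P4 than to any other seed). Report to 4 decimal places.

Area of P4's cell: 565.7956

1. box [0,55]×[0,75]: [(0, 0) (55, 0) (55, 75) (0, 75)]
2. ⊥bis P4·P0 via (13.955,61.965): [(20.9855, 0) (55, 0) (55, 75) (12.4761, 75)]  |A|=2870.1921
3. ⊥bis P4·P1 via (16.32,43.355): [(16.0535, 43.4694) (55, 26.7486) (55, 75) (12.4761, 75)]  |A|=1610.0136
4. ⊥bis P4·P2 via (36.125,62.115): [(16.0535, 43.4694) (33.6077, 35.9329) (37.3638, 75) (12.4761, 75)]  |A|=749.4132
5. ⊥bis P4·P3 via (25.605,49.56): [(15.4272, 48.9892) (34.9684, 50.0851) (37.3638, 75) (12.4761, 75)]  |A|=565.7956
6. ⊥bis P4·P5 via (29.405,36.81): [(15.4272, 48.9892) (34.9684, 50.0851) (37.3638, 75) (12.4761, 75)]  |A|=565.7956
7. ⊥bis P4·P6 via (37.97,59.085): [(15.4272, 48.9892) (34.9684, 50.0851) (37.3638, 75) (12.4761, 75)]  |A|=565.7956
8. canonical 4-gon: [(15.4272, 48.9892) (34.9684, 50.0851) (37.3638, 75) (12.4761, 75)]
9. shoelace: 565.7956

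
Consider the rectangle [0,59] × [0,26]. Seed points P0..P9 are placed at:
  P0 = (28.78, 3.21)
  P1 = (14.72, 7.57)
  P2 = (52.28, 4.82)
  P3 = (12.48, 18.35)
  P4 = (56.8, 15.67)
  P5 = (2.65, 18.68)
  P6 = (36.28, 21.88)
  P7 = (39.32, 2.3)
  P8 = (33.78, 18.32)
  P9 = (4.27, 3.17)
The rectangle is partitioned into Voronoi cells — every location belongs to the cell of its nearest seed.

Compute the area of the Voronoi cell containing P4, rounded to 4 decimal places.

1. box [0,59]×[0,26]: [(0, 0) (59, 0) (59, 26) (0, 26)]
2. ⊥bis P4·P0 via (42.79,9.44): [(46.9878, 0) (59, 0) (59, 26) (35.4261, 26)]  |A|=462.6198
3. ⊥bis P4·P1 via (35.76,11.62): [(46.9878, 0) (59, 0) (59, 26) (35.4261, 26)]  |A|=462.6198
4. ⊥bis P4·P2 via (54.54,10.245): [(39.679, 16.4359) (59, 8.387) (59, 26) (35.4261, 26)]  |A|=282.8814
5. ⊥bis P4·P3 via (34.64,17.01): [(39.679, 16.4359) (59, 8.387) (59, 26) (35.4261, 26)]  |A|=282.8814
6. ⊥bis P4·P5 via (29.725,17.175): [(39.679, 16.4359) (59, 8.387) (59, 26) (35.4261, 26)]  |A|=282.8814
7. ⊥bis P4·P6 via (46.54,18.775): [(45.1432, 14.1596) (59, 8.387) (59, 26) (48.7265, 26)]  |A|=182.8507
8. ⊥bis P4·P7 via (48.06,8.985): [(45.1432, 14.1596) (59, 8.387) (59, 26) (48.7265, 26)]  |A|=182.8507
9. ⊥bis P4·P8 via (45.29,16.995): [(45.1432, 14.1596) (59, 8.387) (59, 26) (48.7265, 26)]  |A|=182.8507
10. ⊥bis P4·P9 via (30.535,9.42): [(45.1432, 14.1596) (59, 8.387) (59, 26) (48.7265, 26)]  |A|=182.8507
11. canonical 4-gon: [(45.1432, 14.1596) (59, 8.387) (59, 26) (48.7265, 26)]
12. shoelace: 182.8507

Area of P4's cell: 182.8507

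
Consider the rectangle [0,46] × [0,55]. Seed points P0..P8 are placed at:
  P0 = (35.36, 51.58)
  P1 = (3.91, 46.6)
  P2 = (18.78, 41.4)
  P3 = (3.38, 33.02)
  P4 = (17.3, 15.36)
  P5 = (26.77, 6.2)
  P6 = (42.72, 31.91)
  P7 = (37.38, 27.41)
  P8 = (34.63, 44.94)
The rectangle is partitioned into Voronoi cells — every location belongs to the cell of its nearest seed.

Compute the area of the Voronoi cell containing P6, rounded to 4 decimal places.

Area of P6's cell: 114.8196

1. box [0,46]×[0,55]: [(0, 0) (46, 0) (46, 55) (0, 55)]
2. ⊥bis P6·P0 via (39.04,41.745): [(0, 27.1373) (0, 0) (46, 0) (46, 44.3493)]  |A|=1644.1896
3. ⊥bis P6·P1 via (23.315,39.255): [(21.8184, 35.3011) (8.4566, 0) (46, 0) (46, 44.3493)]  |A|=1198.8804
4. ⊥bis P6·P2 via (30.75,36.655): [(31.6754, 38.9893) (16.2197, 0) (46, 0) (46, 44.3493)]  |A|=898.2013
5. ⊥bis P6·P3 via (23.05,32.465): [(31.6754, 38.9893) (22.5872, 16.0631) (22.134, 0) (46, 0) (46, 44.3493)]  |A|=850.7003
6. ⊥bis P6·P4 via (30.01,23.635): [(31.6754, 38.9893) (27.262, 27.8559) (45.3979, 0) (46, 0) (46, 44.3493)]  |A|=491.8096
7. ⊥bis P6·P5 via (34.745,19.055): [(31.6754, 38.9893) (27.262, 27.8559) (31.804, 20.8796) (46, 12.0726) (46, 44.3493)]  |A|=399.8317
8. ⊥bis P6·P7 via (40.05,29.66): [(32.0653, 39.1352) (46, 22.5993) (46, 44.3493)]  |A|=151.5398
9. ⊥bis P6·P8 via (38.675,38.425): [(34.7286, 35.9748) (46, 22.5993) (46, 42.9729)]  |A|=114.8196
10. canonical 3-gon: [(34.7286, 35.9748) (46, 22.5993) (46, 42.9729)]
11. shoelace: 114.8196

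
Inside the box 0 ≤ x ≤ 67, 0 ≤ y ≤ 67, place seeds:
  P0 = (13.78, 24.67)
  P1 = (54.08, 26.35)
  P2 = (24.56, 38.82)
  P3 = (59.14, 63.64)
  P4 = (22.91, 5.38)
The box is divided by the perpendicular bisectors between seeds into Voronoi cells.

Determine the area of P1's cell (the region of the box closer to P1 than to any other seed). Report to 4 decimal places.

1. box [0,67]×[0,67]: [(0, 0) (67, 0) (67, 67) (0, 67)]
2. ⊥bis P1·P0 via (33.93,25.51): [(34.9934, 0) (67, 0) (67, 67) (32.2004, 67)]  |A|=2238.0065
3. ⊥bis P1·P2 via (39.32,32.585): [(34.1457, 20.336) (34.9934, 0) (67, 0) (67, 67) (53.8578, 67)]  |A|=1732.696
4. ⊥bis P1·P3 via (56.61,44.995): [(45.2154, 46.5412) (34.1457, 20.336) (34.9934, 0) (67, 0) (67, 43.5851)]  |A|=1343.2175
5. ⊥bis P1·P4 via (38.495,15.865): [(45.2154, 46.5412) (34.6631, 21.5608) (49.1684, 0) (67, 0) (67, 43.5851)]  |A|=1184.6262
6. canonical 5-gon: [(45.2154, 46.5412) (34.6631, 21.5608) (49.1684, 0) (67, 0) (67, 43.5851)]
7. shoelace: 1184.6262

Area of P1's cell: 1184.6262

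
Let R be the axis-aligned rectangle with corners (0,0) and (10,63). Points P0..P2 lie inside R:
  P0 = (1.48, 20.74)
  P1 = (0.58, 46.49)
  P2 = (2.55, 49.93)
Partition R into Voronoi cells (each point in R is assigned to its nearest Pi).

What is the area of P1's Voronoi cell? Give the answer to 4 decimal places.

1. box [0,10]×[0,63]: [(0, 0) (10, 0) (10, 63) (0, 63)]
2. ⊥bis P1·P0 via (1.03,33.615): [(0, 33.579) (10, 33.9285) (10, 63) (0, 63)]  |A|=292.4624
3. ⊥bis P1·P2 via (1.565,48.21): [(0, 49.1062) (0, 33.579) (10, 33.9285) (10, 43.3795)]  |A|=124.8911
4. canonical 4-gon: [(0, 49.1062) (0, 33.579) (10, 33.9285) (10, 43.3795)]
5. shoelace: 124.8911

Area of P1's cell: 124.8911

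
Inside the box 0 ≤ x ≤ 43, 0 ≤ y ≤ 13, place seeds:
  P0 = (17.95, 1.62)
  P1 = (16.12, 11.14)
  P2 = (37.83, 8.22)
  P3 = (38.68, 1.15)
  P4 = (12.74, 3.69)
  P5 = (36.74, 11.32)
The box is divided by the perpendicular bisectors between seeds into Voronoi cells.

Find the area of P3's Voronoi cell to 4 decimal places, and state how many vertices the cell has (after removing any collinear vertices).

Area of P3's cell: 64.1847 (4 vertices)

1. box [0,43]×[0,13]: [(0, 0) (43, 0) (43, 13) (0, 13)]
2. ⊥bis P3·P0 via (28.315,1.385): [(28.2836, 0) (43, 0) (43, 13) (28.5783, 13)]  |A|=189.3974
3. ⊥bis P3·P1 via (27.4,6.145): [(28.4781, 8.5797) (28.2836, 0) (43, 0) (43, 13) (30.4355, 13)]  |A|=185.2927
4. ⊥bis P3·P2 via (38.255,4.685): [(28.3629, 3.4957) (28.2836, 0) (43, 0) (43, 5.2555)]  |A|=64.1847
5. ⊥bis P3·P4 via (25.71,2.42): [(28.3629, 3.4957) (28.2836, 0) (43, 0) (43, 5.2555)]  |A|=64.1847
6. ⊥bis P3·P5 via (37.71,6.235): [(28.3629, 3.4957) (28.2836, 0) (43, 0) (43, 5.2555)]  |A|=64.1847
7. canonical 4-gon: [(28.3629, 3.4957) (28.2836, 0) (43, 0) (43, 5.2555)]
8. shoelace: 64.1847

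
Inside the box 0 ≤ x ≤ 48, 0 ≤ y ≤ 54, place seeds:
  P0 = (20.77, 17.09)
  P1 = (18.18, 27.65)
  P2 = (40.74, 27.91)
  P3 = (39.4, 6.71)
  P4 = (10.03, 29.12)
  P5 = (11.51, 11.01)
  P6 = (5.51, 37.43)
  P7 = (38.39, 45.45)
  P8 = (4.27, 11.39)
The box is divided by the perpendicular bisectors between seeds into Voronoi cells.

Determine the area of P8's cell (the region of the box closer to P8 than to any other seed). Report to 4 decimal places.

1. box [0,48]×[0,54]: [(0, 0) (48, 0) (48, 54) (0, 54)]
2. ⊥bis P8·P0 via (12.52,14.24): [(0, 50.4821) (0, 0) (17.4393, 0)]  |A|=440.1856
3. ⊥bis P8·P1 via (11.225,19.52): [(10.4741, 20.1624) (0, 29.1227) (0, 0) (17.4393, 0)]  |A|=328.3255
4. ⊥bis P8·P2 via (22.505,19.65): [(10.4741, 20.1624) (0, 29.1227) (0, 0) (17.4393, 0)]  |A|=328.3255
5. ⊥bis P8·P3 via (21.835,9.05): [(10.4741, 20.1624) (0, 29.1227) (0, 0) (17.4393, 0)]  |A|=328.3255
6. ⊥bis P8·P4 via (7.15,20.255): [(10.8583, 19.0503) (0, 22.5778) (0, 0) (17.4393, 0)]  |A|=288.6897
7. ⊥bis P8·P5 via (7.89,11.2): [(8.3449, 19.8668) (0, 22.5778) (0, 0) (7.3022, 0)]  |A|=166.7401
8. ⊥bis P8·P6 via (4.89,24.41): [(8.3449, 19.8668) (0, 22.5778) (0, 0) (7.3022, 0)]  |A|=166.7401
9. ⊥bis P8·P7 via (21.33,28.42): [(8.3449, 19.8668) (0, 22.5778) (0, 0) (7.3022, 0)]  |A|=166.7401
10. canonical 4-gon: [(8.3449, 19.8668) (0, 22.5778) (0, 0) (7.3022, 0)]
11. shoelace: 166.7401

Area of P8's cell: 166.7401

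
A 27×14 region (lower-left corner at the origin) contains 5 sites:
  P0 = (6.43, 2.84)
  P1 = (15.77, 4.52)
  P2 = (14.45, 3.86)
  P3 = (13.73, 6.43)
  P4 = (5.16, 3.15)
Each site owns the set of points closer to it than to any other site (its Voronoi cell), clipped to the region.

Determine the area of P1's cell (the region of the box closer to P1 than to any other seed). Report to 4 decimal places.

1. box [0,27]×[0,14]: [(0, 0) (27, 0) (27, 14) (0, 14)]
2. ⊥bis P1·P0 via (11.1,3.68): [(11.7619, 0) (27, 0) (27, 14) (9.2437, 14)]  |A|=230.9604
3. ⊥bis P1·P2 via (15.11,4.19): [(17.205, 0) (27, 0) (27, 14) (10.205, 14)]  |A|=186.13
4. ⊥bis P1·P3 via (14.75,5.475): [(14.5658, 5.2783) (17.205, 0) (27, 0) (27, 14) (22.7317, 14)]  |A|=131.5028
5. ⊥bis P1·P4 via (10.465,3.835): [(14.5658, 5.2783) (17.205, 0) (27, 0) (27, 14) (22.7317, 14)]  |A|=131.5028
6. canonical 5-gon: [(14.5658, 5.2783) (17.205, 0) (27, 0) (27, 14) (22.7317, 14)]
7. shoelace: 131.5028

Area of P1's cell: 131.5028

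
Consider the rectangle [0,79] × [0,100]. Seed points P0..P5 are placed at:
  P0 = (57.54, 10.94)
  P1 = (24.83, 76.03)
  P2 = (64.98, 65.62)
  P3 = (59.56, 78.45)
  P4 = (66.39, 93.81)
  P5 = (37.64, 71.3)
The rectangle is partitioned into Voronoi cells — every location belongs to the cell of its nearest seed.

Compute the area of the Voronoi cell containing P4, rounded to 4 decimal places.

Area of P4's cell: 480.0326

1. box [0,79]×[0,100]: [(0, 0) (79, 0) (79, 100) (0, 100)]
2. ⊥bis P4·P0 via (61.965,52.375): [(0, 58.9925) (79, 50.5558) (79, 100) (0, 100)]  |A|=3572.8444
3. ⊥bis P4·P1 via (45.61,84.92): [(59.4168, 52.6471) (79, 50.5558) (79, 100) (39.1585, 100)]  |A|=1427.4411
4. ⊥bis P4·P2 via (65.685,79.715): [(47.4465, 80.6272) (79, 79.049) (79, 100) (39.1585, 100)]  |A|=716.4577
5. ⊥bis P4·P3 via (62.975,86.13): [(40.8913, 95.9498) (78.8867, 79.0547) (79, 79.049) (79, 100) (39.1585, 100)]  |A|=480.7404
6. ⊥bis P4·P5 via (52.015,82.555): [(40.1249, 97.7411) (41.8673, 95.5158) (78.8867, 79.0547) (79, 79.049) (79, 100) (39.1585, 100)]  |A|=480.0326
7. canonical 6-gon: [(40.1249, 97.7411) (41.8673, 95.5158) (78.8867, 79.0547) (79, 79.049) (79, 100) (39.1585, 100)]
8. shoelace: 480.0326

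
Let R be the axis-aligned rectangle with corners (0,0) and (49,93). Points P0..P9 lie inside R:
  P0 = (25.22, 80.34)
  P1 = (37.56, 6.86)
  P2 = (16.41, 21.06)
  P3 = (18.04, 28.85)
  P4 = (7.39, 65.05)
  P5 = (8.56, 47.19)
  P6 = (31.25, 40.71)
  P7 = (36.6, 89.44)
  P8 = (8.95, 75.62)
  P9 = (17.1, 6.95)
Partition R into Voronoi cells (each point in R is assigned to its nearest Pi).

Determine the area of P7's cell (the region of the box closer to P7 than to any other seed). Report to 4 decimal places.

1. box [0,49]×[0,93]: [(0, 0) (49, 0) (49, 93) (0, 93)]
2. ⊥bis P7·P0 via (30.91,84.89): [(49, 62.2676) (49, 93) (24.4249, 93)]  |A|=377.6271
3. ⊥bis P7·P1 via (37.08,48.15): [(49, 62.2676) (49, 93) (24.4249, 93)]  |A|=377.6271
4. ⊥bis P7·P2 via (26.505,55.25): [(49, 62.2676) (49, 93) (24.4249, 93)]  |A|=377.6271
5. ⊥bis P7·P3 via (27.32,59.145): [(49, 62.2676) (49, 93) (24.4249, 93)]  |A|=377.6271
6. ⊥bis P7·P4 via (21.995,77.245): [(49, 62.2676) (49, 93) (24.4249, 93)]  |A|=377.6271
7. ⊥bis P7·P5 via (22.58,68.315): [(49, 62.2676) (49, 93) (24.4249, 93)]  |A|=377.6271
8. ⊥bis P7·P6 via (33.925,65.075): [(47.9898, 63.5308) (49, 63.4199) (49, 93) (24.4249, 93)]  |A|=377.0451
9. ⊥bis P7·P8 via (22.775,82.53): [(47.9898, 63.5308) (49, 63.4199) (49, 93) (24.4249, 93)]  |A|=377.0451
10. ⊥bis P7·P9 via (26.85,48.195): [(47.9898, 63.5308) (49, 63.4199) (49, 93) (24.4249, 93)]  |A|=377.0451
11. canonical 4-gon: [(47.9898, 63.5308) (49, 63.4199) (49, 93) (24.4249, 93)]
12. shoelace: 377.0451

Area of P7's cell: 377.0451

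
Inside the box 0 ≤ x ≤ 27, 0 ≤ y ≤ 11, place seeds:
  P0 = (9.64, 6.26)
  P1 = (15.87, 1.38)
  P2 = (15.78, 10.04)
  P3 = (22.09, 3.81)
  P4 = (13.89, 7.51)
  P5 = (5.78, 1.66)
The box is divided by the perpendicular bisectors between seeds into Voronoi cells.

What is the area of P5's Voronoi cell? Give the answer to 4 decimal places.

1. box [0,27]×[0,11]: [(0, 0) (27, 0) (27, 11) (0, 11)]
2. ⊥bis P5·P0 via (7.71,3.96): [(0, 10.4297) (0, 0) (12.4292, 0)]  |A|=64.8162
3. ⊥bis P5·P1 via (10.825,1.52): [(10.8203, 1.3501) (0, 10.4297) (0, 0) (10.7828, 0)]  |A|=63.7049
4. ⊥bis P5·P2 via (10.78,5.85): [(10.8203, 1.3501) (0, 10.4297) (0, 0) (10.7828, 0)]  |A|=63.7049
5. ⊥bis P5·P3 via (13.935,2.735): [(10.8203, 1.3501) (0, 10.4297) (0, 0) (10.7828, 0)]  |A|=63.7049
6. ⊥bis P5·P4 via (9.835,4.585): [(10.8203, 1.3501) (0, 10.4297) (0, 0) (10.7828, 0)]  |A|=63.7049
7. canonical 4-gon: [(10.8203, 1.3501) (0, 10.4297) (0, 0) (10.7828, 0)]
8. shoelace: 63.7049

Area of P5's cell: 63.7049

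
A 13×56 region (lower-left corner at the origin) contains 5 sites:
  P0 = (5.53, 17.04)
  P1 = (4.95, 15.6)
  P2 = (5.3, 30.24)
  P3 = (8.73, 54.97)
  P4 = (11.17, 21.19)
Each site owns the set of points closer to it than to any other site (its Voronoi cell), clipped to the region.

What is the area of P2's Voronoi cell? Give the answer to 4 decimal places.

Area of P2's cell: 227.1578

1. box [0,13]×[0,56]: [(0, 0) (13, 0) (13, 56) (0, 56)]
2. ⊥bis P2·P0 via (5.415,23.64): [(0, 23.5456) (13, 23.7722) (13, 56) (0, 56)]  |A|=420.4342
3. ⊥bis P2·P1 via (5.125,22.92): [(0, 23.5456) (13, 23.7722) (13, 56) (0, 56)]  |A|=420.4342
4. ⊥bis P2·P3 via (7.015,42.605): [(0, 43.578) (0, 23.5456) (13, 23.7722) (13, 41.7749)]  |A|=247.2278
5. ⊥bis P2·P4 via (8.235,25.715): [(0, 43.578) (0, 23.5456) (5.0254, 23.6332) (13, 28.8057) (13, 41.7749)]  |A|=227.1578
6. canonical 5-gon: [(0, 43.578) (0, 23.5456) (5.0254, 23.6332) (13, 28.8057) (13, 41.7749)]
7. shoelace: 227.1578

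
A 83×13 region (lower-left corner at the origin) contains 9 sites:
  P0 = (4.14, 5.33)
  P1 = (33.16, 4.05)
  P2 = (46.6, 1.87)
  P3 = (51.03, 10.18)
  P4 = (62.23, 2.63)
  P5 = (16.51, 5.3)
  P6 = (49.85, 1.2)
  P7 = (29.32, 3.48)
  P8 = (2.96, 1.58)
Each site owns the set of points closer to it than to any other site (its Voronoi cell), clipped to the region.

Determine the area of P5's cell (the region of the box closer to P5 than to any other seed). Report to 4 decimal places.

1. box [0,83]×[0,13]: [(0, 0) (83, 0) (83, 13) (0, 13)]
2. ⊥bis P5·P0 via (10.325,5.315): [(10.3121, 0) (83, 0) (83, 13) (10.3436, 13)]  |A|=944.7376
3. ⊥bis P5·P1 via (24.835,4.675): [(10.3121, 0) (24.484, 0) (25.46, 13) (10.3436, 13)]  |A|=190.3738
4. ⊥bis P5·P2 via (31.555,3.585): [(10.3121, 0) (24.484, 0) (25.46, 13) (10.3436, 13)]  |A|=190.3738
5. ⊥bis P5·P3 via (33.77,7.74): [(10.3121, 0) (24.484, 0) (25.46, 13) (10.3436, 13)]  |A|=190.3738
6. ⊥bis P5·P4 via (39.37,3.965): [(10.3121, 0) (24.484, 0) (25.46, 13) (10.3436, 13)]  |A|=190.3738
7. ⊥bis P5·P6 via (33.18,3.25): [(10.3121, 0) (24.484, 0) (25.46, 13) (10.3436, 13)]  |A|=190.3738
8. ⊥bis P5·P7 via (22.915,4.39): [(10.3121, 0) (22.2913, 0) (24.1383, 13) (10.3436, 13)]  |A|=167.5298
9. ⊥bis P5·P8 via (9.735,3.44): [(10.3153, 1.3262) (10.6794, 0) (22.2913, 0) (24.1383, 13) (10.3436, 13)]  |A|=167.2862
10. canonical 5-gon: [(10.3153, 1.3262) (10.6794, 0) (22.2913, 0) (24.1383, 13) (10.3436, 13)]
11. shoelace: 167.2862

Area of P5's cell: 167.2862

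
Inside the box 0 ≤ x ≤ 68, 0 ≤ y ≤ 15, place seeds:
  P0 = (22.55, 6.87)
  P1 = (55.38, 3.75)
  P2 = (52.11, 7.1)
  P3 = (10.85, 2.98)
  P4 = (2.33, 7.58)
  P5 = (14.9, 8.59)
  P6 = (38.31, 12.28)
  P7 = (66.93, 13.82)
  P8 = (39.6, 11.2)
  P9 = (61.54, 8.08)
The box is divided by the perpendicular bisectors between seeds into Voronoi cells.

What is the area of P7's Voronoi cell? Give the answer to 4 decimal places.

Area of P7's cell: 30.6375

1. box [0,68]×[0,15]: [(0, 0) (68, 0) (68, 15) (0, 15)]
2. ⊥bis P7·P0 via (44.74,10.345): [(46.36, 0) (68, 0) (68, 15) (44.011, 15)]  |A|=342.217
3. ⊥bis P7·P1 via (61.155,8.785): [(68, 0.934) (68, 15) (55.7364, 15)]  |A|=86.2501
4. ⊥bis P7·P2 via (59.52,10.46): [(59.3308, 10.8774) (68, 0.934) (68, 15) (57.4614, 15)]  |A|=82.6944
5. ⊥bis P7·P3 via (38.89,8.4): [(59.3308, 10.8774) (68, 0.934) (68, 15) (57.4614, 15)]  |A|=82.6944
6. ⊥bis P7·P4 via (34.63,10.7): [(59.3308, 10.8774) (68, 0.934) (68, 15) (57.4614, 15)]  |A|=82.6944
7. ⊥bis P7·P5 via (40.915,11.205): [(59.3308, 10.8774) (68, 0.934) (68, 15) (57.4614, 15)]  |A|=82.6944
8. ⊥bis P7·P6 via (52.62,13.05): [(59.3308, 10.8774) (68, 0.934) (68, 15) (57.4614, 15)]  |A|=82.6944
9. ⊥bis P7·P8 via (53.265,12.51): [(59.3308, 10.8774) (68, 0.934) (68, 15) (57.4614, 15)]  |A|=82.6944
10. ⊥bis P7·P9 via (64.235,10.95): [(68, 7.4146) (68, 15) (59.922, 15)]  |A|=30.6375
11. canonical 3-gon: [(68, 7.4146) (68, 15) (59.922, 15)]
12. shoelace: 30.6375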